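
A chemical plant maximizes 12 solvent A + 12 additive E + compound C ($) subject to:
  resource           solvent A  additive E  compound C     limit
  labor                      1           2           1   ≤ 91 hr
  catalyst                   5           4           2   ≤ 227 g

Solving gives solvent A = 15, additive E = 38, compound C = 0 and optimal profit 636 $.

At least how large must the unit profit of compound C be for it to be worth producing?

At the optimum: labor uses 91 of 91 (binding); catalyst uses 227 of 227 (binding).
The binding rows give the dual system: 1·y_labor + 5·y_catalyst = 12 and 2·y_labor + 4·y_catalyst = 12.
→ y_labor = 2 and y_catalyst = 2.
compound C enters the basis when its profit ≥ yᵀa₃ = 2·1 + 2·2 = 6.

6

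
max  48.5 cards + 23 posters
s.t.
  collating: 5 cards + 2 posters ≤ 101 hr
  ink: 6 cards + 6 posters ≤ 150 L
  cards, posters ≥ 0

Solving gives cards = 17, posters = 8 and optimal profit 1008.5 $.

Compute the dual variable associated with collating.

8.5

At the optimum: collating uses 101 of 101 (binding); ink uses 150 of 150 (binding).
From A_Bᵀ y = c: 5·y_collating + 6·y_ink = 48.5; 2·y_collating + 6·y_ink = 23.
Solving: y_collating = 8.5, y_ink = 1.
Shadow price of collating = 8.5.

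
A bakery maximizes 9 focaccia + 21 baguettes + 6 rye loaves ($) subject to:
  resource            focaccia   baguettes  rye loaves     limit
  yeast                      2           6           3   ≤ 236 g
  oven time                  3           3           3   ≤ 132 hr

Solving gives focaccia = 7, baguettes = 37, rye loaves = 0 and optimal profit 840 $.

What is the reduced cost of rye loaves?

Check each constraint at x*: yeast 236/236 (tight); oven time 132/132 (tight).
The binding rows give the dual system: 2·y_yeast + 3·y_oven time = 9 and 6·y_yeast + 3·y_oven time = 21.
Solving: y_yeast = 3, y_oven time = 1.
Reduced cost of rye loaves: c₃ − yᵀa₃ = 6 − (3·3 + 1·3) = 6 − 12 = -6.

-6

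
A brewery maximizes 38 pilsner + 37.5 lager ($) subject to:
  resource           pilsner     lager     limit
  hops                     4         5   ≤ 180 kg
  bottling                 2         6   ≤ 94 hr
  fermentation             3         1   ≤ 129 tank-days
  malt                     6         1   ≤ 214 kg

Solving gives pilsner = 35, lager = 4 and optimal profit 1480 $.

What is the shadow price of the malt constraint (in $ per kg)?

4.5

Check each constraint at x*: hops 160/180 (slack 20); bottling 94/94 (tight); fermentation 109/129 (slack 20); malt 214/214 (tight).
Since hops, fermentation are not tight, their duals are 0.
From A_Bᵀ y = c: 2·y_bottling + 6·y_malt = 38; 6·y_bottling + 1·y_malt = 37.5.
This yields shadow prices y_bottling = 5.5, y_malt = 4.5.
Shadow price of malt = 4.5.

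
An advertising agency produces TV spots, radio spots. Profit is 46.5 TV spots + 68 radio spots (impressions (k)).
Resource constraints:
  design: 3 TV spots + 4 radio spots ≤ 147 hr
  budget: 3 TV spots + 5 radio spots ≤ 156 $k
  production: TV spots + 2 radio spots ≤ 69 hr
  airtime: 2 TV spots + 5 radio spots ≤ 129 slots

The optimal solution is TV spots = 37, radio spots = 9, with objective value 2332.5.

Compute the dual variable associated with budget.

6

At the optimum: design uses 147 of 147 (binding); budget uses 156 of 156 (binding); production uses 55 of 69 (slack = 14); airtime uses 119 of 129 (slack = 10).
Slack constraints have shadow price 0 (complementary slackness).
The binding rows give the dual system: 3·y_design + 3·y_budget = 46.5 and 4·y_design + 5·y_budget = 68.
This yields shadow prices y_design = 9.5, y_budget = 6.
Shadow price of budget = 6.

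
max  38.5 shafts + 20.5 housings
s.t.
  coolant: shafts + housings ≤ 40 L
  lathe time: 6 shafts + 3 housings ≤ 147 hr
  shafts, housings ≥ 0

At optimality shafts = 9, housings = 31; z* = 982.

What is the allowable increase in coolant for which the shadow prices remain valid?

Binding constraints: coolant, lathe time. The basis is B = [[1,1],[6,3]] with det -3.
Per unit increase in coolant, x* moves by d = (-1, 2).
The basis stays optimal until shafts reaches 0; allowable increase = 9 L.

9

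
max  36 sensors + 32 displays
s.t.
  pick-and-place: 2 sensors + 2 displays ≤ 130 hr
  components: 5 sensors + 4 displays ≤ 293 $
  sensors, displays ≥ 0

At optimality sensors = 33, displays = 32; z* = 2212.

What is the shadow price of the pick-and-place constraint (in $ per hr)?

Both pick-and-place and components are binding at x*.
Dual feasibility on the basic columns requires 2·y_pick-and-place + 5·y_components = 36, 2·y_pick-and-place + 4·y_components = 32.
Solving: y_pick-and-place = 8, y_components = 4.
Shadow price of pick-and-place = 8.

8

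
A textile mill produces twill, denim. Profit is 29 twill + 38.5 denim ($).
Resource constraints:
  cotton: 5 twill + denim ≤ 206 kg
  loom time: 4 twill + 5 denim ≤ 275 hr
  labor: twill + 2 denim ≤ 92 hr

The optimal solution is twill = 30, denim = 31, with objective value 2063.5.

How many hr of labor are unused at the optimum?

labor used = 1·30 + 2·31 = 92; slack = 92 − 92 = 0.

0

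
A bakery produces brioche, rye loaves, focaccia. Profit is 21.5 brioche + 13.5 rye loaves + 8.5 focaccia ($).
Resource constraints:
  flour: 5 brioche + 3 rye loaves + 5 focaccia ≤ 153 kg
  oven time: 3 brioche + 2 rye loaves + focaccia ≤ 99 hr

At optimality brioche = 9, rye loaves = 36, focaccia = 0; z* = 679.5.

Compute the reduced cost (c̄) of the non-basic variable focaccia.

-7

Check each constraint at x*: flour 153/153 (tight); oven time 99/99 (tight).
Dual feasibility on the basic columns requires 5·y_flour + 3·y_oven time = 21.5, 3·y_flour + 2·y_oven time = 13.5.
This yields shadow prices y_flour = 2.5, y_oven time = 3.
Reduced cost of focaccia: c₃ − yᵀa₃ = 8.5 − (2.5·5 + 3·1) = 8.5 − 15.5 = -7.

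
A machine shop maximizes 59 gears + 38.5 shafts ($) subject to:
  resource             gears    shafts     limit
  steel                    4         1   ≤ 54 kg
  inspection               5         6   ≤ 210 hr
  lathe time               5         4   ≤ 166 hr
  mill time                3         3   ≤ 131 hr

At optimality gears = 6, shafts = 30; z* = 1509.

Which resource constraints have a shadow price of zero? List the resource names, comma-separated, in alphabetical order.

lathe time, mill time

steel: 54/54 (binding)
inspection: 210/210 (binding)
lathe time: 150/166 (slack 16)
mill time: 108/131 (slack 23)
By complementary slackness, a constraint with positive slack has shadow price 0 → lathe time, mill time.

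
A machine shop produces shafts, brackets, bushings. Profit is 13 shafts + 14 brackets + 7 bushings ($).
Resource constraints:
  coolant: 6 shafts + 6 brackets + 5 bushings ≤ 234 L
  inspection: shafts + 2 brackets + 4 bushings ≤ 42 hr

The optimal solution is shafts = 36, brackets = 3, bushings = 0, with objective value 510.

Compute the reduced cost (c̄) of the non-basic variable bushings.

-7

Both coolant and inspection are binding at x*.
From A_Bᵀ y = c: 6·y_coolant + 1·y_inspection = 13; 6·y_coolant + 2·y_inspection = 14.
→ y_coolant = 2 and y_inspection = 1.
Reduced cost of bushings: c₃ − yᵀa₃ = 7 − (2·5 + 1·4) = 7 − 14 = -7.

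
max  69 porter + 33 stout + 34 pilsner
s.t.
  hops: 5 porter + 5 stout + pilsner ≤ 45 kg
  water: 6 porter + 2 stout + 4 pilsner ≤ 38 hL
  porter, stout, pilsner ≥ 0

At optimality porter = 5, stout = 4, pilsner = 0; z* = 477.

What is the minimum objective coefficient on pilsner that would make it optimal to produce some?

39

Both hops and water are binding at x*.
From A_Bᵀ y = c: 5·y_hops + 6·y_water = 69; 5·y_hops + 2·y_water = 33.
This yields shadow prices y_hops = 3, y_water = 9.
pilsner enters the basis when its profit ≥ yᵀa₃ = 3·1 + 9·4 = 39.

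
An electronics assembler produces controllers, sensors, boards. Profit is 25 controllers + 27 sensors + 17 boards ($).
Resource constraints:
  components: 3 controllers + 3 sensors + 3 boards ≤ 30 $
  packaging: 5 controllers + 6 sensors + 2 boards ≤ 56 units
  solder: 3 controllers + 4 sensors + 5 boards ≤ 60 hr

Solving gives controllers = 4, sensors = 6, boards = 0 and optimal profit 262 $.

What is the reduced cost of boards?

Binding: components and packaging. Non-binding: solder (24 unused).
Slack constraints have shadow price 0 (complementary slackness).
Dual feasibility on the basic columns requires 3·y_components + 5·y_packaging = 25, 3·y_components + 6·y_packaging = 27.
→ y_components = 5 and y_packaging = 2.
Reduced cost of boards: c₃ − yᵀa₃ = 17 − (5·3 + 2·2) = 17 − 19 = -2.

-2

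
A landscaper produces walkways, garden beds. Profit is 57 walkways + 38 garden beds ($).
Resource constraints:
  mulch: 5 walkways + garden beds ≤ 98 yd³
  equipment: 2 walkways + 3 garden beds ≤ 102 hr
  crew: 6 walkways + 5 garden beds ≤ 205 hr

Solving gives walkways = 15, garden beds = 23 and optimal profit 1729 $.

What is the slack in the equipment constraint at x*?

3

equipment used = 2·15 + 3·23 = 99; slack = 102 − 99 = 3.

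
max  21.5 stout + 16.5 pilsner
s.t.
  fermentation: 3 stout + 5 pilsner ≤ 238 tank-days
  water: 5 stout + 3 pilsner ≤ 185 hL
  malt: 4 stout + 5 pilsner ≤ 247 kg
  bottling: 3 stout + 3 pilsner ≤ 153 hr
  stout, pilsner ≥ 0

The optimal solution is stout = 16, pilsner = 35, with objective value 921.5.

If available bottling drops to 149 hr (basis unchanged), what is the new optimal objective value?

909.5

At the optimum: fermentation uses 223 of 238 (slack = 15); water uses 185 of 185 (binding); malt uses 239 of 247 (slack = 8); bottling uses 153 of 153 (binding).
Slack constraints have shadow price 0 (complementary slackness).
Dual feasibility on the basic columns requires 5·y_water + 3·y_bottling = 21.5, 3·y_water + 3·y_bottling = 16.5.
This yields shadow prices y_water = 2.5, y_bottling = 3.
Δz = y_bottling·Δb = 3 × (-4) = -12, so new z* = 921.5 − 12 = 909.5.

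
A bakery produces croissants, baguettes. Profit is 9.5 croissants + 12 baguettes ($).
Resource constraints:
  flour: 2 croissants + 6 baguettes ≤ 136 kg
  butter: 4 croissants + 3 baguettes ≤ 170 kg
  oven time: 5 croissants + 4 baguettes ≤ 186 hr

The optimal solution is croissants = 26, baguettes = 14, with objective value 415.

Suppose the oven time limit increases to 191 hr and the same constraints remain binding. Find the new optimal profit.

422.5

At the optimum: flour uses 136 of 136 (binding); butter uses 146 of 170 (slack = 24); oven time uses 186 of 186 (binding).
Since butter is not tight, its dual is 0.
From A_Bᵀ y = c: 2·y_flour + 5·y_oven time = 9.5; 6·y_flour + 4·y_oven time = 12.
Solving: y_flour = 1, y_oven time = 1.5.
Δz = y_oven time·Δb = 1.5 × (5) = 7.5, so new z* = 415 + 7.5 = 422.5.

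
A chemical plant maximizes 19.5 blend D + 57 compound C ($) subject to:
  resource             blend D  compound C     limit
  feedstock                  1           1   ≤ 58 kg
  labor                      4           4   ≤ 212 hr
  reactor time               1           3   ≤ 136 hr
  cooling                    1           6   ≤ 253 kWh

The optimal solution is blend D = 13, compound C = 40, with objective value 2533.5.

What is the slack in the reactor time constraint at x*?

3

reactor time used = 1·13 + 3·40 = 133; slack = 136 − 133 = 3.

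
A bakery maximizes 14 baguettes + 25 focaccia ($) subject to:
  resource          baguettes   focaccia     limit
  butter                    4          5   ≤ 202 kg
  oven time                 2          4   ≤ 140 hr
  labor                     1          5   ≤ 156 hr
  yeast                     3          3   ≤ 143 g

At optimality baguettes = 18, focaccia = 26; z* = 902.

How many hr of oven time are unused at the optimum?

0

oven time used = 2·18 + 4·26 = 140; slack = 140 − 140 = 0.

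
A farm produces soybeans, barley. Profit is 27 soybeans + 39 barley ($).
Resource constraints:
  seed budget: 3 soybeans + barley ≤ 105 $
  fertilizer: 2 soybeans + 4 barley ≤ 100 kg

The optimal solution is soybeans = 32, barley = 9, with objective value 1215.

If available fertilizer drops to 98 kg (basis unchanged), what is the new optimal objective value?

1197

Both seed budget and fertilizer are binding at x*.
From A_Bᵀ y = c: 3·y_seed budget + 2·y_fertilizer = 27; 1·y_seed budget + 4·y_fertilizer = 39.
Solving: y_seed budget = 3, y_fertilizer = 9.
Δz = y_fertilizer·Δb = 9 × (-2) = -18, so new z* = 1215 − 18 = 1197.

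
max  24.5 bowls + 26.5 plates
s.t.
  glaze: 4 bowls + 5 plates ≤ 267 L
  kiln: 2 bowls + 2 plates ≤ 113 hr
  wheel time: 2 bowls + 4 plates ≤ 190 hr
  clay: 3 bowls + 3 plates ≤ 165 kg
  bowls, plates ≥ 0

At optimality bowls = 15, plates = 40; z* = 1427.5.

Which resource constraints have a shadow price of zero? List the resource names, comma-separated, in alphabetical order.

glaze: 260/267 (slack 7)
kiln: 110/113 (slack 3)
wheel time: 190/190 (binding)
clay: 165/165 (binding)
By complementary slackness, a constraint with positive slack has shadow price 0 → glaze, kiln.

glaze, kiln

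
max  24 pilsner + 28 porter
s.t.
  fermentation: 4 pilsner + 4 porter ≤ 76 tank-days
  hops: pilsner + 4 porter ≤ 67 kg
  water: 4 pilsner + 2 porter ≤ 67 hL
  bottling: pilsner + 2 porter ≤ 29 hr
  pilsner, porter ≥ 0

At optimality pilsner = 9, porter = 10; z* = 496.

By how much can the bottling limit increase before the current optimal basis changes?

6

Binding constraints: fermentation, bottling. The basis is B = [[4,4],[1,2]] with det 4.
Per unit increase in bottling, x* moves by d = (-1, 1).
The basis stays optimal until hops becomes binding; allowable increase = 6 hr.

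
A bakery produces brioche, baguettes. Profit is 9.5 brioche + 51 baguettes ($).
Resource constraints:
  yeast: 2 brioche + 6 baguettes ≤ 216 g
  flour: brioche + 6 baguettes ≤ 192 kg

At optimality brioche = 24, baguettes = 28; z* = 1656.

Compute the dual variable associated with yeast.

At the optimum: yeast uses 216 of 216 (binding); flour uses 192 of 192 (binding).
Dual feasibility on the basic columns requires 2·y_yeast + 1·y_flour = 9.5, 6·y_yeast + 6·y_flour = 51.
→ y_yeast = 1 and y_flour = 7.5.
Shadow price of yeast = 1.

1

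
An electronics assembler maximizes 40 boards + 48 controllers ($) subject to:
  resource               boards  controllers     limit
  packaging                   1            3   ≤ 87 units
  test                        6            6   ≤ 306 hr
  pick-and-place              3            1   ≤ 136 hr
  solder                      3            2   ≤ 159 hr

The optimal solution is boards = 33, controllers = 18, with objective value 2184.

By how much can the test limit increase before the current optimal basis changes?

28.5

Binding constraints: packaging, test. The basis is B = [[1,3],[6,6]] with det -12.
Per unit increase in test, x* moves by d = (0.25, -0.0833).
The basis stays optimal until pick-and-place becomes binding; allowable increase = 28.5 hr.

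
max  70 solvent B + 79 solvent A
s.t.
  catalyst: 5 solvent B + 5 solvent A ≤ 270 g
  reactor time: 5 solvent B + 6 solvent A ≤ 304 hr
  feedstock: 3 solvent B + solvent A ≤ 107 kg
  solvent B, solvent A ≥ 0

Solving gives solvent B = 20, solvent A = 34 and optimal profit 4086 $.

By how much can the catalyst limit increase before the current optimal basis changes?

5

Binding constraints: catalyst, reactor time. The basis is B = [[5,5],[5,6]] with det 5.
Per unit increase in catalyst, x* moves by d = (1.2, -1).
The basis stays optimal until feedstock becomes binding; allowable increase = 5 g.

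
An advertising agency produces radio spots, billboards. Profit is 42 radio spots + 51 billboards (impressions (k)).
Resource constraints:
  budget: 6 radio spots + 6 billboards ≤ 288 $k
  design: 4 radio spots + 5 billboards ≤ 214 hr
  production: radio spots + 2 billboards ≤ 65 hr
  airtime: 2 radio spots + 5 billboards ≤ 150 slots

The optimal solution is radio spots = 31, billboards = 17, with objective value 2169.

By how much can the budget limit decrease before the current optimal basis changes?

Binding constraints: budget, production. The basis is B = [[6,6],[1,2]] with det 6.
Per unit decrease in budget, x* moves by d = (-0.3333, 0.1667).
The basis stays optimal until airtime becomes binding; allowable decrease = 18 $k.

18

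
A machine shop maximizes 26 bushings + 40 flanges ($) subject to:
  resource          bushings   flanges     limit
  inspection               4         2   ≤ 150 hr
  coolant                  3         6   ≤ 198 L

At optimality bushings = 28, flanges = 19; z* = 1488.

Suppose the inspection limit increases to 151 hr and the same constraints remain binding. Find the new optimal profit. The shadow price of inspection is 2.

Δb = 1, so new z* = 1488 + (2)·(1) = 1488 + 2 = 1490.

1490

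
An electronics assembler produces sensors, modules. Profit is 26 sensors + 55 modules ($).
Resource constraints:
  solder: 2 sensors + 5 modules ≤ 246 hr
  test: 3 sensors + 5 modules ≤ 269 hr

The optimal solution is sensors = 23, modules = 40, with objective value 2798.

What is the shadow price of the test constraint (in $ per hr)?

4

At the optimum: solder uses 246 of 246 (binding); test uses 269 of 269 (binding).
The binding rows give the dual system: 2·y_solder + 3·y_test = 26 and 5·y_solder + 5·y_test = 55.
Solving: y_solder = 7, y_test = 4.
Shadow price of test = 4.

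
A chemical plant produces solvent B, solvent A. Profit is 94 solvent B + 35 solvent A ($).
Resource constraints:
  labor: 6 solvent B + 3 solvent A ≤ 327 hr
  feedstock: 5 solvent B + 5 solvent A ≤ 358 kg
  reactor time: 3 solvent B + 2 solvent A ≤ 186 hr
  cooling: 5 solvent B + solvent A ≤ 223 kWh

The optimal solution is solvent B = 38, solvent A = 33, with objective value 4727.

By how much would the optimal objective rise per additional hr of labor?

At the optimum: labor uses 327 of 327 (binding); feedstock uses 355 of 358 (slack = 3); reactor time uses 180 of 186 (slack = 6); cooling uses 223 of 223 (binding).
By complementary slackness, y = 0 for the non-binding constraints.
From A_Bᵀ y = c: 6·y_labor + 5·y_cooling = 94; 3·y_labor + 1·y_cooling = 35.
This yields shadow prices y_labor = 9, y_cooling = 8.
Shadow price of labor = 9.

9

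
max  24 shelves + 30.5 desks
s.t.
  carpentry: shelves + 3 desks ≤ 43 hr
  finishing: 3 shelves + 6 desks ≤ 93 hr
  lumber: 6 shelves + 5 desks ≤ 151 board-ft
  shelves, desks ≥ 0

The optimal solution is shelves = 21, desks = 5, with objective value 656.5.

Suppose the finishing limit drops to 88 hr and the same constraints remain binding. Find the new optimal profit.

641.5

At the optimum: carpentry uses 36 of 43 (slack = 7); finishing uses 93 of 93 (binding); lumber uses 151 of 151 (binding).
Since carpentry is not tight, its dual is 0.
The binding rows give the dual system: 3·y_finishing + 6·y_lumber = 24 and 6·y_finishing + 5·y_lumber = 30.5.
This yields shadow prices y_finishing = 3, y_lumber = 2.5.
Δz = y_finishing·Δb = 3 × (-5) = -15, so new z* = 656.5 − 15 = 641.5.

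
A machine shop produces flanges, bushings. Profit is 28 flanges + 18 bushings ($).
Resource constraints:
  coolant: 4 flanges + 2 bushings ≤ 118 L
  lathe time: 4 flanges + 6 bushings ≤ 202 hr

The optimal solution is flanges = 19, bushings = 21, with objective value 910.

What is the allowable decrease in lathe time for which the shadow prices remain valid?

Binding constraints: coolant, lathe time. The basis is B = [[4,2],[4,6]] with det 16.
Per unit decrease in lathe time, x* moves by d = (0.125, -0.25).
The basis stays optimal until bushings reaches 0; allowable decrease = 84 hr.

84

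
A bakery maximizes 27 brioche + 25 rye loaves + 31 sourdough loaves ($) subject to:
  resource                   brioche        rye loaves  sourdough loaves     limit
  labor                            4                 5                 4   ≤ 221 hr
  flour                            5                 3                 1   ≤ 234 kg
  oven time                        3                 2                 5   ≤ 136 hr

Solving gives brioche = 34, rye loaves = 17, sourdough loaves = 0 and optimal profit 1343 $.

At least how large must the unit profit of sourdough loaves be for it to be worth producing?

At the optimum: labor uses 221 of 221 (binding); flour uses 221 of 234 (slack = 13); oven time uses 136 of 136 (binding).
Slack constraints have shadow price 0 (complementary slackness).
Dual feasibility on the basic columns requires 4·y_labor + 3·y_oven time = 27, 5·y_labor + 2·y_oven time = 25.
This yields shadow prices y_labor = 3, y_oven time = 5.
sourdough loaves enters the basis when its profit ≥ yᵀa₃ = 3·4 + 5·5 = 37.

37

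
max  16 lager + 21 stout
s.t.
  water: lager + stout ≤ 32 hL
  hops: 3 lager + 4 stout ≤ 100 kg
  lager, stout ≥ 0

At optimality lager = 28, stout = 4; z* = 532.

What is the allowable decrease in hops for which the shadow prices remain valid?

Binding constraints: water, hops. The basis is B = [[1,1],[3,4]] with det 1.
Per unit decrease in hops, x* moves by d = (1, -1).
The basis stays optimal until stout reaches 0; allowable decrease = 4 kg.

4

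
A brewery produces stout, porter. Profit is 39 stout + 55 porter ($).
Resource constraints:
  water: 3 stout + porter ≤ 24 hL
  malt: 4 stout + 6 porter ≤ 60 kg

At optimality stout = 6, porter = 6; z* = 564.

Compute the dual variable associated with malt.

9

Both water and malt are binding at x*.
From A_Bᵀ y = c: 3·y_water + 4·y_malt = 39; 1·y_water + 6·y_malt = 55.
Solving: y_water = 1, y_malt = 9.
Shadow price of malt = 9.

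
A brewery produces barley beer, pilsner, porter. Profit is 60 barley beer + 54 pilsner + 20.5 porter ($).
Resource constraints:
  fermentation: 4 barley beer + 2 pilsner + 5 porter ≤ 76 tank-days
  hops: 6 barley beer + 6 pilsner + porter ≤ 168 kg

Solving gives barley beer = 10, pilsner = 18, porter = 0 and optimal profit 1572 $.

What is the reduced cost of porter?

Both fermentation and hops are binding at x*.
Dual feasibility on the basic columns requires 4·y_fermentation + 6·y_hops = 60, 2·y_fermentation + 6·y_hops = 54.
This yields shadow prices y_fermentation = 3, y_hops = 8.
Reduced cost of porter: c₃ − yᵀa₃ = 20.5 − (3·5 + 8·1) = 20.5 − 23 = -2.5.

-2.5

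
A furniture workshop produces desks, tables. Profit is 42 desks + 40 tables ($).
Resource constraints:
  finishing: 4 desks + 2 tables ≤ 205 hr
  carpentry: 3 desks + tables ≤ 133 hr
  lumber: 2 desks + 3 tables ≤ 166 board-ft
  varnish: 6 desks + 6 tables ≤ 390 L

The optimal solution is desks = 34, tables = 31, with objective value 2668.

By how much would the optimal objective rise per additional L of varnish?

At the optimum: finishing uses 198 of 205 (slack = 7); carpentry uses 133 of 133 (binding); lumber uses 161 of 166 (slack = 5); varnish uses 390 of 390 (binding).
By complementary slackness, y = 0 for the non-binding constraints.
From A_Bᵀ y = c: 3·y_carpentry + 6·y_varnish = 42; 1·y_carpentry + 6·y_varnish = 40.
→ y_carpentry = 1 and y_varnish = 6.5.
Shadow price of varnish = 6.5.

6.5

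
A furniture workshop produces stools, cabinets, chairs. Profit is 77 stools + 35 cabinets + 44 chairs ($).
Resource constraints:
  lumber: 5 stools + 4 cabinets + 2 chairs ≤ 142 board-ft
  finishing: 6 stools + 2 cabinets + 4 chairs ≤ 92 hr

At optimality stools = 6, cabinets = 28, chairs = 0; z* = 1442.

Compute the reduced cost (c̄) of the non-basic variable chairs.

Both lumber and finishing are binding at x*.
The binding rows give the dual system: 5·y_lumber + 6·y_finishing = 77 and 4·y_lumber + 2·y_finishing = 35.
→ y_lumber = 4 and y_finishing = 9.5.
Reduced cost of chairs: c₃ − yᵀa₃ = 44 − (4·2 + 9.5·4) = 44 − 46 = -2.

-2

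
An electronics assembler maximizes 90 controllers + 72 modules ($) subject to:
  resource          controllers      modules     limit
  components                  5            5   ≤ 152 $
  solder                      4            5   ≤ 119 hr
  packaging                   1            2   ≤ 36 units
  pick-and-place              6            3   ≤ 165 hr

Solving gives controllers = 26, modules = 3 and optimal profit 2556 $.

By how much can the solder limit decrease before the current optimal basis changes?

Binding constraints: solder, pick-and-place. The basis is B = [[4,5],[6,3]] with det -18.
Per unit decrease in solder, x* moves by d = (0.1667, -0.3333).
The basis stays optimal until modules reaches 0; allowable decrease = 9 hr.

9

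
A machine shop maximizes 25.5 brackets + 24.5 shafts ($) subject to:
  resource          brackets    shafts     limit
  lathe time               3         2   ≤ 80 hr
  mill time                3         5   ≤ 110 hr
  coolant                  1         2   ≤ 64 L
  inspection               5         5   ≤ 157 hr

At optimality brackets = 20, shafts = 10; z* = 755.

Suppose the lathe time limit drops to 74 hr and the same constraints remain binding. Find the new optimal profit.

At the optimum: lathe time uses 80 of 80 (binding); mill time uses 110 of 110 (binding); coolant uses 40 of 64 (slack = 24); inspection uses 150 of 157 (slack = 7).
Since coolant, inspection are not tight, their duals are 0.
From A_Bᵀ y = c: 3·y_lathe time + 3·y_mill time = 25.5; 2·y_lathe time + 5·y_mill time = 24.5.
→ y_lathe time = 6 and y_mill time = 2.5.
Δz = y_lathe time·Δb = 6 × (-6) = -36, so new z* = 755 − 36 = 719.

719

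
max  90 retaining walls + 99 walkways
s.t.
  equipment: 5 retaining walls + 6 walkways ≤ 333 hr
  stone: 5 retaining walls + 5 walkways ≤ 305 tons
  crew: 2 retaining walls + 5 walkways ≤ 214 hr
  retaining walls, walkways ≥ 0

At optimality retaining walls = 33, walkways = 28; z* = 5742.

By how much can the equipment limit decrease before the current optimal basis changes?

28

Binding constraints: equipment, stone. The basis is B = [[5,6],[5,5]] with det -5.
Per unit decrease in equipment, x* moves by d = (1, -1).
The basis stays optimal until walkways reaches 0; allowable decrease = 28 hr.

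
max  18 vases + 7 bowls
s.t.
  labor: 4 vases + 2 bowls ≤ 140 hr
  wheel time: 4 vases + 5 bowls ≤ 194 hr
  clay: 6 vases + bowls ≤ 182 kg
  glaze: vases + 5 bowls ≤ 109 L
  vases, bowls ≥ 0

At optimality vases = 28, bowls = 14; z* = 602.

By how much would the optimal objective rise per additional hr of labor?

3

Binding: labor and clay. Non-binding: wheel time (12 unused), glaze (11 unused).
By complementary slackness, y = 0 for the non-binding constraints.
From A_Bᵀ y = c: 4·y_labor + 6·y_clay = 18; 2·y_labor + 1·y_clay = 7.
→ y_labor = 3 and y_clay = 1.
Shadow price of labor = 3.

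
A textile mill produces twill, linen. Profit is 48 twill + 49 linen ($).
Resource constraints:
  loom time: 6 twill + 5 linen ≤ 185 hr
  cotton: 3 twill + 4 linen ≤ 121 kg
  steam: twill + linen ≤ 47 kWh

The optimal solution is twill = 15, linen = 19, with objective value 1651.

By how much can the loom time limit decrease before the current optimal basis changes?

Binding constraints: loom time, cotton. The basis is B = [[6,5],[3,4]] with det 9.
Per unit decrease in loom time, x* moves by d = (-0.4444, 0.3333).
The basis stays optimal until twill reaches 0; allowable decrease = 33.75 hr.

33.75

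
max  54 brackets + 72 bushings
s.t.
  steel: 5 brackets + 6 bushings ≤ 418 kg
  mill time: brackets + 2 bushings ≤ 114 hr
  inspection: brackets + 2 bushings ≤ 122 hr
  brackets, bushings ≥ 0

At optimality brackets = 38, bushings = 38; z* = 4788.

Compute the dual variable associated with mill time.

Binding: steel and mill time. Non-binding: inspection (8 unused).
Slack constraints have shadow price 0 (complementary slackness).
From A_Bᵀ y = c: 5·y_steel + 1·y_mill time = 54; 6·y_steel + 2·y_mill time = 72.
→ y_steel = 9 and y_mill time = 9.
Shadow price of mill time = 9.

9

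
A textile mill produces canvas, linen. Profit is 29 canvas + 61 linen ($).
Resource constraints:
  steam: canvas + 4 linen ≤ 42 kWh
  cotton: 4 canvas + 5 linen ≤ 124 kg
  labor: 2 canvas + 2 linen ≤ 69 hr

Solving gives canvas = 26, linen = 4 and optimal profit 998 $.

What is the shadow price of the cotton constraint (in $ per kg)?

5

Check each constraint at x*: steam 42/42 (tight); cotton 124/124 (tight); labor 60/69 (slack 9).
Since labor is not tight, its dual is 0.
The binding rows give the dual system: 1·y_steam + 4·y_cotton = 29 and 4·y_steam + 5·y_cotton = 61.
This yields shadow prices y_steam = 9, y_cotton = 5.
Shadow price of cotton = 5.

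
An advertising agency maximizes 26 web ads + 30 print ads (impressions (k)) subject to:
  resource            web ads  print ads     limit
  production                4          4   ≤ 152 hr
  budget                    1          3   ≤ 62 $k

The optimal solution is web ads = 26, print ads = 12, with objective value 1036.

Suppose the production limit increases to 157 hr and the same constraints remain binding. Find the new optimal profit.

1066

Both production and budget are binding at x*.
The binding rows give the dual system: 4·y_production + 1·y_budget = 26 and 4·y_production + 3·y_budget = 30.
→ y_production = 6 and y_budget = 2.
Δz = y_production·Δb = 6 × (5) = 30, so new z* = 1036 + 30 = 1066.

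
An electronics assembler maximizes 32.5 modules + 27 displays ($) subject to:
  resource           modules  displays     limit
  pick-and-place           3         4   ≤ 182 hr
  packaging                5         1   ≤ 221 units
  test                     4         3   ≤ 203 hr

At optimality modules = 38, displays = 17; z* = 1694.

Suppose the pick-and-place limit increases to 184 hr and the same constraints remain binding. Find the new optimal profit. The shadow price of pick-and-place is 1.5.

1697

Δb = 2, so new z* = 1694 + (1.5)·(2) = 1694 + 3 = 1697.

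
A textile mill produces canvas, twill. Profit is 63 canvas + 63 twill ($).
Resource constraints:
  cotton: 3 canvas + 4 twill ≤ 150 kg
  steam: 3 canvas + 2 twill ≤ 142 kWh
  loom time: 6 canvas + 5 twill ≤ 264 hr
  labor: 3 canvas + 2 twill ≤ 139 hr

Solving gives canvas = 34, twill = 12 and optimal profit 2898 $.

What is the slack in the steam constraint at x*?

steam used = 3·34 + 2·12 = 126; slack = 142 − 126 = 16.

16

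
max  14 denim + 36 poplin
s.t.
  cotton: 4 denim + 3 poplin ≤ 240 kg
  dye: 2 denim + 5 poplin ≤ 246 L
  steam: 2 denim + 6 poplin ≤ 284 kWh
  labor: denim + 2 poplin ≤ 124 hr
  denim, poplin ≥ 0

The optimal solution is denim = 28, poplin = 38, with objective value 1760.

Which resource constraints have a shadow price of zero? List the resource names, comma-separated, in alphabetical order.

cotton, labor

cotton: 226/240 (slack 14)
dye: 246/246 (binding)
steam: 284/284 (binding)
labor: 104/124 (slack 20)
By complementary slackness, a constraint with positive slack has shadow price 0 → cotton, labor.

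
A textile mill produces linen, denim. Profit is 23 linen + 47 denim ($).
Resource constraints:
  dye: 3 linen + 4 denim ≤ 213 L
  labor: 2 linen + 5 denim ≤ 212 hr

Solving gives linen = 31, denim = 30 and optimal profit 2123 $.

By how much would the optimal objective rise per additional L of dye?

Both dye and labor are binding at x*.
The binding rows give the dual system: 3·y_dye + 2·y_labor = 23 and 4·y_dye + 5·y_labor = 47.
→ y_dye = 3 and y_labor = 7.
Shadow price of dye = 3.

3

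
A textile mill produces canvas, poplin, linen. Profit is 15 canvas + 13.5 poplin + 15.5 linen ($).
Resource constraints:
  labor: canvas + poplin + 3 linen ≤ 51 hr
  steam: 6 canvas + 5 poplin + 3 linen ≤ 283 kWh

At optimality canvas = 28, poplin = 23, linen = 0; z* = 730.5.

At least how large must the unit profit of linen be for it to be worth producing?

22.5

Both labor and steam are binding at x*.
From A_Bᵀ y = c: 1·y_labor + 6·y_steam = 15; 1·y_labor + 5·y_steam = 13.5.
Solving: y_labor = 6, y_steam = 1.5.
linen enters the basis when its profit ≥ yᵀa₃ = 6·3 + 1.5·3 = 22.5.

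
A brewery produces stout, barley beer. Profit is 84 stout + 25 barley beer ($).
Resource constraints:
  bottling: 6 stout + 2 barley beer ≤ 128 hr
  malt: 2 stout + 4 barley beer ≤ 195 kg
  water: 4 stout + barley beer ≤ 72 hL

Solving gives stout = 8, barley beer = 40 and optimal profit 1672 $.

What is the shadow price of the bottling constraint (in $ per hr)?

Binding: bottling and water. Non-binding: malt (19 unused).
Since malt is not tight, its dual is 0.
From A_Bᵀ y = c: 6·y_bottling + 4·y_water = 84; 2·y_bottling + 1·y_water = 25.
→ y_bottling = 8 and y_water = 9.
Shadow price of bottling = 8.

8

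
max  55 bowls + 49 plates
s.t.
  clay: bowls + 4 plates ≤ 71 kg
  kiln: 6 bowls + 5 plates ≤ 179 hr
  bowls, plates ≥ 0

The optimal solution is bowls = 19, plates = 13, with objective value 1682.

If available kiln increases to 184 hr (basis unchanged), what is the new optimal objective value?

1727

Check each constraint at x*: clay 71/71 (tight); kiln 179/179 (tight).
The binding rows give the dual system: 1·y_clay + 6·y_kiln = 55 and 4·y_clay + 5·y_kiln = 49.
This yields shadow prices y_clay = 1, y_kiln = 9.
Δz = y_kiln·Δb = 9 × (5) = 45, so new z* = 1682 + 45 = 1727.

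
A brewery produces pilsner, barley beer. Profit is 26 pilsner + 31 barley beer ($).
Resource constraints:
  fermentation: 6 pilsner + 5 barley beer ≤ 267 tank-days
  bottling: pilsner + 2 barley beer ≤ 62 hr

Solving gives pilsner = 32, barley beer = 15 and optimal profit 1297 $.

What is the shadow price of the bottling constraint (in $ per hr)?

8

Both fermentation and bottling are binding at x*.
From A_Bᵀ y = c: 6·y_fermentation + 1·y_bottling = 26; 5·y_fermentation + 2·y_bottling = 31.
Solving: y_fermentation = 3, y_bottling = 8.
Shadow price of bottling = 8.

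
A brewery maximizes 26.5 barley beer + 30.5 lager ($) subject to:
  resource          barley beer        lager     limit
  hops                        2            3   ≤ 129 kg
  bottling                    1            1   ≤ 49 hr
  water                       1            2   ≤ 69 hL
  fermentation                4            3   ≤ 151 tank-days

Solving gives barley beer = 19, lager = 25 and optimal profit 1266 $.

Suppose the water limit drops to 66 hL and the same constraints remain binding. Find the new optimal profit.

Check each constraint at x*: hops 113/129 (slack 16); bottling 44/49 (slack 5); water 69/69 (tight); fermentation 151/151 (tight).
By complementary slackness, y = 0 for the non-binding constraints.
Dual feasibility on the basic columns requires 1·y_water + 4·y_fermentation = 26.5, 2·y_water + 3·y_fermentation = 30.5.
This yields shadow prices y_water = 8.5, y_fermentation = 4.5.
Δz = y_water·Δb = 8.5 × (-3) = -25.5, so new z* = 1266 − 25.5 = 1240.5.

1240.5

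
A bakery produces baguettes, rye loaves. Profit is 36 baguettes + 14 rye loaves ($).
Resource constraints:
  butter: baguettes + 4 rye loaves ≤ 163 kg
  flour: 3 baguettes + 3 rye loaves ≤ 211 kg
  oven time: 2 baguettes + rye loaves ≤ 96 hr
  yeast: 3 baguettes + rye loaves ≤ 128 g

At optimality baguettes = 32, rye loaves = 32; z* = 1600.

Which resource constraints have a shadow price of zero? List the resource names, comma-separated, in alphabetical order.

butter: 160/163 (slack 3)
flour: 192/211 (slack 19)
oven time: 96/96 (binding)
yeast: 128/128 (binding)
By complementary slackness, a constraint with positive slack has shadow price 0 → butter, flour.

butter, flour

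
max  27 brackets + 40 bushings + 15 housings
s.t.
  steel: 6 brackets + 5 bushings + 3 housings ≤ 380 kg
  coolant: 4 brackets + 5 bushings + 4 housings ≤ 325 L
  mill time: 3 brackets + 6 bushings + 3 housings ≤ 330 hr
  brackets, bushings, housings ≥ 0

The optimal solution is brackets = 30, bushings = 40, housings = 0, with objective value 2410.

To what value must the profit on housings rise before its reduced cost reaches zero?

At the optimum: steel uses 380 of 380 (binding); coolant uses 320 of 325 (slack = 5); mill time uses 330 of 330 (binding).
By complementary slackness, y = 0 for the non-binding constraint.
Dual feasibility on the basic columns requires 6·y_steel + 3·y_mill time = 27, 5·y_steel + 6·y_mill time = 40.
This yields shadow prices y_steel = 2, y_mill time = 5.
housings enters the basis when its profit ≥ yᵀa₃ = 2·3 + 5·3 = 21.

21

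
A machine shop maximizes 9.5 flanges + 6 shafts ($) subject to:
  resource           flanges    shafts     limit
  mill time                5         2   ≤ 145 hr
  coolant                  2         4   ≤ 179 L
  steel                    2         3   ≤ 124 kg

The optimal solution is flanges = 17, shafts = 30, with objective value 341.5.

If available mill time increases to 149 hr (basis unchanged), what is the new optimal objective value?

347.5

Binding: mill time and steel. Non-binding: coolant (25 unused).
By complementary slackness, y = 0 for the non-binding constraint.
The binding rows give the dual system: 5·y_mill time + 2·y_steel = 9.5 and 2·y_mill time + 3·y_steel = 6.
→ y_mill time = 1.5 and y_steel = 1.
Δz = y_mill time·Δb = 1.5 × (4) = 6, so new z* = 341.5 + 6 = 347.5.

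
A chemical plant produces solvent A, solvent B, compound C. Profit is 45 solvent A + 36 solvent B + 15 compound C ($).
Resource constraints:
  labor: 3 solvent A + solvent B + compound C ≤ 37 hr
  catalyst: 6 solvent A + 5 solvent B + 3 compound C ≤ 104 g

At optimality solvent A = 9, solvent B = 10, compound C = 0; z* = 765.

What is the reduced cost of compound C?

Both labor and catalyst are binding at x*.
From A_Bᵀ y = c: 3·y_labor + 6·y_catalyst = 45; 1·y_labor + 5·y_catalyst = 36.
This yields shadow prices y_labor = 1, y_catalyst = 7.
Reduced cost of compound C: c₃ − yᵀa₃ = 15 − (1·1 + 7·3) = 15 − 22 = -7.

-7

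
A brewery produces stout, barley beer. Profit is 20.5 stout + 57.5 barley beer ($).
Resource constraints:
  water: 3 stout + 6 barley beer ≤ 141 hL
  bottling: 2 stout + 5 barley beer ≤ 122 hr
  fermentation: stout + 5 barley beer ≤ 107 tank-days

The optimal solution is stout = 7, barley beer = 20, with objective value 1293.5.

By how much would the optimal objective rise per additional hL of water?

5

At the optimum: water uses 141 of 141 (binding); bottling uses 114 of 122 (slack = 8); fermentation uses 107 of 107 (binding).
By complementary slackness, y = 0 for the non-binding constraint.
From A_Bᵀ y = c: 3·y_water + 1·y_fermentation = 20.5; 6·y_water + 5·y_fermentation = 57.5.
→ y_water = 5 and y_fermentation = 5.5.
Shadow price of water = 5.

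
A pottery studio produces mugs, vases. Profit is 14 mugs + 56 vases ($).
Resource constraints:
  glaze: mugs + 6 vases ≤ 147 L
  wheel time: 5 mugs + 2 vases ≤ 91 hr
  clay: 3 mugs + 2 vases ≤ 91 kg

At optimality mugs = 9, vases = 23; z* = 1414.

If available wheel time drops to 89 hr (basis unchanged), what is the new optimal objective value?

Check each constraint at x*: glaze 147/147 (tight); wheel time 91/91 (tight); clay 73/91 (slack 18).
Since clay is not tight, its dual is 0.
Dual feasibility on the basic columns requires 1·y_glaze + 5·y_wheel time = 14, 6·y_glaze + 2·y_wheel time = 56.
→ y_glaze = 9 and y_wheel time = 1.
Δz = y_wheel time·Δb = 1 × (-2) = -2, so new z* = 1414 − 2 = 1412.

1412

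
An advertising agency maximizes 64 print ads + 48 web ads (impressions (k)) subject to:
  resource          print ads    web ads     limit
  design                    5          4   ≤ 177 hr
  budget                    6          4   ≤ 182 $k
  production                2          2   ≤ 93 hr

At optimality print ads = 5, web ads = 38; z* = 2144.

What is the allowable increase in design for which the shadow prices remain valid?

Binding constraints: design, budget. The basis is B = [[5,4],[6,4]] with det -4.
Per unit increase in design, x* moves by d = (-1, 1.5).
The basis stays optimal until print ads reaches 0; allowable increase = 5 hr.

5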